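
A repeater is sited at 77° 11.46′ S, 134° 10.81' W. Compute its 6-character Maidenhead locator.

CB22vt

Offset from 180°W / 90°S: lon 45.8198°, lat 12.8090°.
Field: 45.8198/20 → 2 → C, 12.8090/10 → 1 → B; chars CB.
Square: 5.8198/2 → 2, 2.8090/1 → 2; chars 22.
Subsquare: 1.8198/0.0833333 → 21 → v, 0.8090/0.0416667 → 19 → t; chars vt.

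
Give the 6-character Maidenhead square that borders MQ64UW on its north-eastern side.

Longitude subsquare u = 20; +1 → 21 = v.
Latitude subsquare w = 22; +1 → 23 = x.

MQ64vx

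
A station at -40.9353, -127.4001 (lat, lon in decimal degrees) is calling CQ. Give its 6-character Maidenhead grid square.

CE69hb

Add 180° to longitude and 90° to latitude: 52.5999, 49.0647.
Field (20°×10°, letters A–R): 52.5999/20 → 2 → C, 49.0647/10 → 4 → E; chars CE.
Square (2°×1°, digits 0–9): 12.5999/2 → 6, 9.0647/1 → 9; chars 69.
Subsquare (5′×2.5′, letters a–x): 0.5999/0.0833333 → 7 → h, 0.0647/0.0416667 → 1 → b; chars hb.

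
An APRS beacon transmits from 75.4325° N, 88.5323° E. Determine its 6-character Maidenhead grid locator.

NQ45gk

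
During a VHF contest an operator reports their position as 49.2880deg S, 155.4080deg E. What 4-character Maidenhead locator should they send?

QE70

Shift to the Maidenhead origin (180°W, 90°S): lon 335.41, lat 40.71.
Field: 335.41/20 → 16 → Q, 40.71/10 → 4 → E; chars QE.
Square: 15.41/2 → 7, 0.71/1 → 0; chars 70.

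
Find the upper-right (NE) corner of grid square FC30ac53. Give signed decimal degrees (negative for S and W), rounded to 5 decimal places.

-69.90000, -73.95000

Field F=5, C=2: +5·20° lon, +2·10° lat → SW at lon -80°, lat -70°.
Square 3, 0: +3·2° lon, +0·1° lat → SW at lon -74°, lat -70°.
Subsquare a=0, c=2: +0·0.0833333° lon, +2·0.0416667° lat → SW at lon -74°, lat -69.9167°.
Extended square 5, 3: +5·0.00833333° lon, +3·0.00416667° lat → SW at lon -73.9583°, lat -69.9042°.
Cell spans 0.00833333° lon × 0.00416667° lat. NE corner is SW corner plus one full cell.
latitude -69.90000, longitude -73.95000.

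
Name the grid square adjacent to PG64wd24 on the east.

Longitude extended square 2; +1 → 3.
The latitude characters are unchanged.

PG64wd34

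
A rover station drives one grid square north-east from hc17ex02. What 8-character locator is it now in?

Longitude extended square 0; +1 → 1.
Latitude extended square 2; +1 → 3.

HC17ex13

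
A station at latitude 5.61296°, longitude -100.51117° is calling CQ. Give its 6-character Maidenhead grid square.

DJ95ro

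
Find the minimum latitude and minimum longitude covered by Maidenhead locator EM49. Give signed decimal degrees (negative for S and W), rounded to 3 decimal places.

Field E=4, M=12: +4·20° lon, +12·10° lat → SW at lon -100°, lat 30°.
Square 4, 9: +4·2° lon, +9·1° lat → SW at lon -92°, lat 39°.
latitude 39.000, longitude -92.000.

39.000, -92.000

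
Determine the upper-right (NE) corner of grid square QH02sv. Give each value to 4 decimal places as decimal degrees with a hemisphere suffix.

Field Q=16, H=7: +16·20° lon, +7·10° lat → SW at lon 140°, lat -20°.
Square 0, 2: +0·2° lon, +2·1° lat → SW at lon 140°, lat -18°.
Subsquare s=18, v=21: +18·0.0833333° lon, +21·0.0416667° lat → SW at lon 141.5°, lat -17.125°.
Cell spans 0.0833333° lon × 0.0416667° lat. NE corner is SW corner plus one full cell.
latitude 17.0833° S, longitude 141.5833° E.

17.0833° S, 141.5833° E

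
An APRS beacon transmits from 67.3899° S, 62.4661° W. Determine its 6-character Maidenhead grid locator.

FC82so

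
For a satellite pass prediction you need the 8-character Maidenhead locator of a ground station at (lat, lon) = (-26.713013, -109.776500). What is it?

DG53cg68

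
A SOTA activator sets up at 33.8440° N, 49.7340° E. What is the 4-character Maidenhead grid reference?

LM43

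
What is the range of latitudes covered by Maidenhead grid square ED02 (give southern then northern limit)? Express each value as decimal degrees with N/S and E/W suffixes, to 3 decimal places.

58.000° S, 57.000° S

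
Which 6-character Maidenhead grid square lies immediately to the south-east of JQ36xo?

JQ46an

Longitude subsquare x = 23; +1 → 24, wraps to 0 = a, carry into square.
Longitude square 3; +1 → 4.
Latitude subsquare o = 14; −1 → 13 = n.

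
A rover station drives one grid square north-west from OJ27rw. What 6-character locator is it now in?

OJ27qx

Longitude subsquare r = 17; −1 → 16 = q.
Latitude subsquare w = 22; +1 → 23 = x.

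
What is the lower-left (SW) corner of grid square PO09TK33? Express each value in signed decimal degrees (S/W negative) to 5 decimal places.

Field P=15, O=14: +15·20° lon, +14·10° lat → SW at lon 120°, lat 50°.
Square 0, 9: +0·2° lon, +9·1° lat → SW at lon 120°, lat 59°.
Subsquare t=19, k=10: +19·0.0833333° lon, +10·0.0416667° lat → SW at lon 121.583°, lat 59.4167°.
Extended square 3, 3: +3·0.00833333° lon, +3·0.00416667° lat → SW at lon 121.608°, lat 59.4292°.
latitude 59.42917, longitude 121.60833.

59.42917, 121.60833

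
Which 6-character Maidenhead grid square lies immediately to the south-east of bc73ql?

BC73rk

Longitude subsquare q = 16; +1 → 17 = r.
Latitude subsquare l = 11; −1 → 10 = k.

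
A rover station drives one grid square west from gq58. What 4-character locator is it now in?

GQ48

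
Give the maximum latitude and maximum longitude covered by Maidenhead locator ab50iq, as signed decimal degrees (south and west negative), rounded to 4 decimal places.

-79.2917, -169.2500

Field A=0, B=1: +0·20° lon, +1·10° lat → SW at lon -180°, lat -80°.
Square 5, 0: +5·2° lon, +0·1° lat → SW at lon -170°, lat -80°.
Subsquare i=8, q=16: +8·0.0833333° lon, +16·0.0416667° lat → SW at lon -169.333°, lat -79.3333°.
Cell spans 0.0833333° lon × 0.0416667° lat. NE corner is SW corner plus one full cell.
latitude -79.2917, longitude -169.2500.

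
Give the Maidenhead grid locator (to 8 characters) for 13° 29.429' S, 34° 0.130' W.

Add 180° to longitude and 90° to latitude: 145.99783, 76.50952.
Field: lon ⌊145.99783/20⌋ = 7 → H; lat ⌊76.50952/10⌋ = 7 → H.
Square: lon ⌊5.99783/2⌋ = 2; lat ⌊6.50952/1⌋ = 6.
Subsquare: lon ⌊1.99783/0.0833333⌋ = 23 → x; lat ⌊0.50952/0.0416667⌋ = 12 → m.
Extended square: lon ⌊0.08117/0.00833333⌋ = 9; lat ⌊0.00952/0.00416667⌋ = 2.

HH26xm92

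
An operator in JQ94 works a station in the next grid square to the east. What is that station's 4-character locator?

KQ04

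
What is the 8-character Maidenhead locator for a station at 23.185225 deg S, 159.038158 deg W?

Add 180° to longitude and 90° to latitude: 20.96184, 66.81477.
Field (20°×10°, letters A–R): lon ⌊20.96184/20⌋ = 1 → B; lat ⌊66.81477/10⌋ = 6 → G.
Square (2°×1°, digits 0–9): lon ⌊0.96184/2⌋ = 0; lat ⌊6.81477/1⌋ = 6.
Subsquare (5′×2.5′, letters a–x): lon ⌊0.96184/0.0833333⌋ = 11 → l; lat ⌊0.81477/0.0416667⌋ = 19 → t.
Extended square (30″×15″, digits 0–9): lon ⌊0.04518/0.00833333⌋ = 5; lat ⌊0.02311/0.00416667⌋ = 5.

BG06lt55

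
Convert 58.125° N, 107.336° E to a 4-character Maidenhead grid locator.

OO38

Add 180° to longitude and 90° to latitude: 287.34, 148.12.
Field: lon ⌊287.34/20⌋ = 14 → O; lat ⌊148.12/10⌋ = 14 → O.
Square: lon ⌊7.34/2⌋ = 3; lat ⌊8.12/1⌋ = 8.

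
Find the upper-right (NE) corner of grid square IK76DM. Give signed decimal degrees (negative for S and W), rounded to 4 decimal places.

16.5417, -5.6667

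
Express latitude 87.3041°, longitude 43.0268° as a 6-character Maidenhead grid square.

LR17mh

Shift to the Maidenhead origin (180°W, 90°S): lon 223.0268, lat 177.3041.
Field: lon ⌊223.0268/20⌋ = 11 → L; lat ⌊177.3041/10⌋ = 17 → R.
Square: lon ⌊3.0268/2⌋ = 1; lat ⌊7.3041/1⌋ = 7.
Subsquare: lon ⌊1.0268/0.0833333⌋ = 12 → m; lat ⌊0.3041/0.0416667⌋ = 7 → h.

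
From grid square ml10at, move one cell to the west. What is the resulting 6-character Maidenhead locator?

Longitude subsquare a = 0; −1 → -1, wraps to 23 = x, carry into square.
Longitude square 1; −1 → 0.
The latitude characters are unchanged.

ML00xt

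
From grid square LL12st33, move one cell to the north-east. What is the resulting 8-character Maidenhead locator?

LL12st44

Longitude extended square 3; +1 → 4.
Latitude extended square 3; +1 → 4.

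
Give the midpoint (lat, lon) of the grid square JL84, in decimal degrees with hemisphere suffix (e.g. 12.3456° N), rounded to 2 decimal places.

24.50° N, 17.00° E

Field J=9, L=11: +9·20° lon, +11·10° lat → SW at lon 0°, lat 20°.
Square 8, 4: +8·2° lon, +4·1° lat → SW at lon 16°, lat 24°.
Cell spans 2° lon × 1° lat. Centre is SW corner plus half of each.
latitude 24.50° N, longitude 17.00° E.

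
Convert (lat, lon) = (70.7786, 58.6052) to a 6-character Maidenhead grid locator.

Add 180° to longitude and 90° to latitude: 238.6052, 160.7786.
Field: lon ⌊238.6052/20⌋ = 11 → L; lat ⌊160.7786/10⌋ = 16 → Q.
Square: lon ⌊18.6052/2⌋ = 9; lat ⌊0.7786/1⌋ = 0.
Subsquare: lon ⌊0.6052/0.0833333⌋ = 7 → h; lat ⌊0.7786/0.0416667⌋ = 18 → s.

LQ90hs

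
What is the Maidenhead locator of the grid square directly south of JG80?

Latitude square 0; −1 → -1, wraps to 9, carry into field.
Latitude field G = 6; −1 → 5 = F.
The longitude characters are unchanged.

JF89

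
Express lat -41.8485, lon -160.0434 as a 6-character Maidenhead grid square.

Add 180° to longitude and 90° to latitude: 19.9566, 48.1515.
Field (20°×10°, letters A–R): lon ⌊19.9566/20⌋ = 0 → A; lat ⌊48.1515/10⌋ = 4 → E.
Square (2°×1°, digits 0–9): lon ⌊19.9566/2⌋ = 9; lat ⌊8.1515/1⌋ = 8.
Subsquare (5′×2.5′, letters a–x): lon ⌊1.9566/0.0833333⌋ = 23 → x; lat ⌊0.1515/0.0416667⌋ = 3 → d.

AE98xd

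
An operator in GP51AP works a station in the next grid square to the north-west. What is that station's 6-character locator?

Longitude subsquare a = 0; −1 → -1, wraps to 23 = x, carry into square.
Longitude square 5; −1 → 4.
Latitude subsquare p = 15; +1 → 16 = q.

GP41xq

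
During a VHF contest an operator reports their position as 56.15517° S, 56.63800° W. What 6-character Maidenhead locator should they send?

Shift to the Maidenhead origin (180°W, 90°S): lon 123.3620, lat 33.8448.
Field: 123.3620/20 → 6 → G, 33.8448/10 → 3 → D; chars GD.
Square: 3.3620/2 → 1, 3.8448/1 → 3; chars 13.
Subsquare: 1.3620/0.0833333 → 16 → q, 0.8448/0.0416667 → 20 → u; chars qu.

GD13qu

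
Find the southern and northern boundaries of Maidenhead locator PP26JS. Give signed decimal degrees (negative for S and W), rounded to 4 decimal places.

66.7500, 66.7917

Field P=15, P=15: +15·20° lon, +15·10° lat → SW at lon 120°, lat 60°.
Square 2, 6: +2·2° lon, +6·1° lat → SW at lon 124°, lat 66°.
Subsquare j=9, s=18: +9·0.0833333° lon, +18·0.0416667° lat → SW at lon 124.75°, lat 66.75°.
Cell spans 0.0833333° lon × 0.0416667° lat.
south 66.7500, north 66.7917.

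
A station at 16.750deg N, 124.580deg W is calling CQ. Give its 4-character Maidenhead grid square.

CK76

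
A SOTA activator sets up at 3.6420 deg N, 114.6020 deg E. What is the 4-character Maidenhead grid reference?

OJ73

Shift to the Maidenhead origin (180°W, 90°S): lon 294.60, lat 93.64.
Field: lon ⌊294.60/20⌋ = 14 → O; lat ⌊93.64/10⌋ = 9 → J.
Square: lon ⌊14.60/2⌋ = 7; lat ⌊3.64/1⌋ = 3.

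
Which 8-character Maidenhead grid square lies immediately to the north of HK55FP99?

HK55fq90

Latitude extended square 9; +1 → 10, wraps to 0, carry into subsquare.
Latitude subsquare p = 15; +1 → 16 = q.
The longitude characters are unchanged.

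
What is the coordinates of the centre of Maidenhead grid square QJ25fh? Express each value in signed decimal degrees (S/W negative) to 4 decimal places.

5.3125, 144.4583

Field Q=16, J=9: +16·20° lon, +9·10° lat → SW at lon 140°, lat 0°.
Square 2, 5: +2·2° lon, +5·1° lat → SW at lon 144°, lat 5°.
Subsquare f=5, h=7: +5·0.0833333° lon, +7·0.0416667° lat → SW at lon 144.417°, lat 5.29167°.
Cell spans 0.0833333° lon × 0.0416667° lat. Centre is SW corner plus half of each.
latitude 5.3125, longitude 144.4583.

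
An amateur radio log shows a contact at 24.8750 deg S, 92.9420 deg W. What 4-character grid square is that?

Shift to the Maidenhead origin (180°W, 90°S): lon 87.06, lat 65.12.
Field: 87.06/20 → 4 → E, 65.12/10 → 6 → G; chars EG.
Square: 7.06/2 → 3, 5.12/1 → 5; chars 35.

EG35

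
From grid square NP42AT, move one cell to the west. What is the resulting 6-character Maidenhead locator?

NP32xt

Longitude subsquare a = 0; −1 → -1, wraps to 23 = x, carry into square.
Longitude square 4; −1 → 3.
The latitude characters are unchanged.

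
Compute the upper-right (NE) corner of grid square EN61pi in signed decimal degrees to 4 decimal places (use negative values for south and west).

41.3750, -86.6667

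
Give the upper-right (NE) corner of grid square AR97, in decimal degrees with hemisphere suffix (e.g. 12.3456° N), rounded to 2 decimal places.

88.00° N, 160.00° W

Field A=0, R=17: +0·20° lon, +17·10° lat → SW at lon -180°, lat 80°.
Square 9, 7: +9·2° lon, +7·1° lat → SW at lon -162°, lat 87°.
Cell spans 2° lon × 1° lat. NE corner is SW corner plus one full cell.
latitude 88.00° N, longitude 160.00° W.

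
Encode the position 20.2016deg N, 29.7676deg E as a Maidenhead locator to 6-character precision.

KL40ve

Shift to the Maidenhead origin (180°W, 90°S): lon 209.7676, lat 110.2016.
Field: lon ⌊209.7676/20⌋ = 10 → K; lat ⌊110.2016/10⌋ = 11 → L.
Square: lon ⌊9.7676/2⌋ = 4; lat ⌊0.2016/1⌋ = 0.
Subsquare: lon ⌊1.7676/0.0833333⌋ = 21 → v; lat ⌊0.2016/0.0416667⌋ = 4 → e.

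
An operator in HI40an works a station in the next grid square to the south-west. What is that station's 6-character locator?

Longitude subsquare a = 0; −1 → -1, wraps to 23 = x, carry into square.
Longitude square 4; −1 → 3.
Latitude subsquare n = 13; −1 → 12 = m.

HI30xm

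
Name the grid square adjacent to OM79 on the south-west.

OM68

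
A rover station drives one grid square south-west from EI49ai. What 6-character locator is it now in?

Longitude subsquare a = 0; −1 → -1, wraps to 23 = x, carry into square.
Longitude square 4; −1 → 3.
Latitude subsquare i = 8; −1 → 7 = h.

EI39xh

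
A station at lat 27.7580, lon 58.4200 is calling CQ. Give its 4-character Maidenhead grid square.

LL97

Offset from 180°W / 90°S: lon 238.42°, lat 117.76°.
Field (20°×10°, letters A–R): 238.42/20 → 11 → L, 117.76/10 → 11 → L; chars LL.
Square (2°×1°, digits 0–9): 18.42/2 → 9, 7.76/1 → 7; chars 97.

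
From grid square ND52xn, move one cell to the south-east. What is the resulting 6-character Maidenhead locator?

Longitude subsquare x = 23; +1 → 24, wraps to 0 = a, carry into square.
Longitude square 5; +1 → 6.
Latitude subsquare n = 13; −1 → 12 = m.

ND62am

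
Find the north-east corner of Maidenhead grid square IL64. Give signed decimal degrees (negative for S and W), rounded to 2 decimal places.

25.00, -6.00

Field I=8, L=11: +8·20° lon, +11·10° lat → SW at lon -20°, lat 20°.
Square 6, 4: +6·2° lon, +4·1° lat → SW at lon -8°, lat 24°.
Cell spans 2° lon × 1° lat. NE corner is SW corner plus one full cell.
latitude 25.00, longitude -6.00.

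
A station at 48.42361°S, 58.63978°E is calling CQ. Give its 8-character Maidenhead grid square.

Offset from 180°W / 90°S: lon 238.63978°, lat 41.57639°.
Field: lon ⌊238.63978/20⌋ = 11 → L; lat ⌊41.57639/10⌋ = 4 → E.
Square: lon ⌊18.63978/2⌋ = 9; lat ⌊1.57639/1⌋ = 1.
Subsquare: lon ⌊0.63978/0.0833333⌋ = 7 → h; lat ⌊0.57639/0.0416667⌋ = 13 → n.
Extended square: lon ⌊0.05645/0.00833333⌋ = 6; lat ⌊0.03472/0.00416667⌋ = 8.

LE91hn68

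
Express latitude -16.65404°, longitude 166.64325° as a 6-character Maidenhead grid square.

RH33hi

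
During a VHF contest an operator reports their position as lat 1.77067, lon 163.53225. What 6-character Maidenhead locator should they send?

RJ11ss

Shift to the Maidenhead origin (180°W, 90°S): lon 343.5322, lat 91.7707.
Field: lon ⌊343.5322/20⌋ = 17 → R; lat ⌊91.7707/10⌋ = 9 → J.
Square: lon ⌊3.5322/2⌋ = 1; lat ⌊1.7707/1⌋ = 1.
Subsquare: lon ⌊1.5322/0.0833333⌋ = 18 → s; lat ⌊0.7707/0.0416667⌋ = 18 → s.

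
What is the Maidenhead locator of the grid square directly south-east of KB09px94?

KB09qx03

Longitude extended square 9; +1 → 10, wraps to 0, carry into subsquare.
Longitude subsquare p = 15; +1 → 16 = q.
Latitude extended square 4; −1 → 3.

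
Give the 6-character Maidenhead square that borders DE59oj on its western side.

DE59nj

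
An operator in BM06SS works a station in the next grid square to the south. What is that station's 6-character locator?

BM06sr

Latitude subsquare s = 18; −1 → 17 = r.
The longitude characters are unchanged.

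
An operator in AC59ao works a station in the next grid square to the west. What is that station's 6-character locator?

Longitude subsquare a = 0; −1 → -1, wraps to 23 = x, carry into square.
Longitude square 5; −1 → 4.
The latitude characters are unchanged.

AC49xo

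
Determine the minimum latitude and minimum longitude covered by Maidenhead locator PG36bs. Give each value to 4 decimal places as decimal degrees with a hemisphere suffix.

Field P=15, G=6: +15·20° lon, +6·10° lat → SW at lon 120°, lat -30°.
Square 3, 6: +3·2° lon, +6·1° lat → SW at lon 126°, lat -24°.
Subsquare b=1, s=18: +1·0.0833333° lon, +18·0.0416667° lat → SW at lon 126.083°, lat -23.25°.
latitude 23.2500° S, longitude 126.0833° E.

23.2500° S, 126.0833° E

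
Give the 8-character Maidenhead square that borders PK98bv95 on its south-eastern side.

Longitude extended square 9; +1 → 10, wraps to 0, carry into subsquare.
Longitude subsquare b = 1; +1 → 2 = c.
Latitude extended square 5; −1 → 4.

PK98cv04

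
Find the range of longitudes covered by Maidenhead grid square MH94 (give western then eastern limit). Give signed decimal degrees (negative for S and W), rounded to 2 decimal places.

78.00, 80.00

Field M=12, H=7: +12·20° lon, +7·10° lat → SW at lon 60°, lat -20°.
Square 9, 4: +9·2° lon, +4·1° lat → SW at lon 78°, lat -16°.
Cell spans 2° lon × 1° lat.
west 78.00, east 80.00.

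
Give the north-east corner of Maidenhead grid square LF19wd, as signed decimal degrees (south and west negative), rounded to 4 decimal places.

-30.8333, 43.9167

Field L=11, F=5: +11·20° lon, +5·10° lat → SW at lon 40°, lat -40°.
Square 1, 9: +1·2° lon, +9·1° lat → SW at lon 42°, lat -31°.
Subsquare w=22, d=3: +22·0.0833333° lon, +3·0.0416667° lat → SW at lon 43.8333°, lat -30.875°.
Cell spans 0.0833333° lon × 0.0416667° lat. NE corner is SW corner plus one full cell.
latitude -30.8333, longitude 43.9167.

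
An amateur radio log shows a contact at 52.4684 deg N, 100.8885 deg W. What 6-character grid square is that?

DO92nl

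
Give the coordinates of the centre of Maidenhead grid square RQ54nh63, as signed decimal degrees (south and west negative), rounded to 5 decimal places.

Field R=17, Q=16: +17·20° lon, +16·10° lat → SW at lon 160°, lat 70°.
Square 5, 4: +5·2° lon, +4·1° lat → SW at lon 170°, lat 74°.
Subsquare n=13, h=7: +13·0.0833333° lon, +7·0.0416667° lat → SW at lon 171.083°, lat 74.2917°.
Extended square 6, 3: +6·0.00833333° lon, +3·0.00416667° lat → SW at lon 171.133°, lat 74.3042°.
Cell spans 0.00833333° lon × 0.00416667° lat. Centre is SW corner plus half of each.
latitude 74.30625, longitude 171.13750.

74.30625, 171.13750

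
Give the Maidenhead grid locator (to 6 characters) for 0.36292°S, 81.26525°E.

NI09pp

Shift to the Maidenhead origin (180°W, 90°S): lon 261.2652, lat 89.6371.
Field: 261.2652/20 → 13 → N, 89.6371/10 → 8 → I; chars NI.
Square: 1.2652/2 → 0, 9.6371/1 → 9; chars 09.
Subsquare: 1.2652/0.0833333 → 15 → p, 0.6371/0.0416667 → 15 → p; chars pp.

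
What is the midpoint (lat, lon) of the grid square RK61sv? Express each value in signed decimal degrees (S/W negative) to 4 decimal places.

Field R=17, K=10: +17·20° lon, +10·10° lat → SW at lon 160°, lat 10°.
Square 6, 1: +6·2° lon, +1·1° lat → SW at lon 172°, lat 11°.
Subsquare s=18, v=21: +18·0.0833333° lon, +21·0.0416667° lat → SW at lon 173.5°, lat 11.875°.
Cell spans 0.0833333° lon × 0.0416667° lat. Centre is SW corner plus half of each.
latitude 11.8958, longitude 173.5417.

11.8958, 173.5417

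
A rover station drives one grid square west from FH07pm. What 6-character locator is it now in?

FH07om

Longitude subsquare p = 15; −1 → 14 = o.
The latitude characters are unchanged.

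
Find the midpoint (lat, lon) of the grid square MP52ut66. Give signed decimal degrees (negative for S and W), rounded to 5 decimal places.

62.81875, 71.72083

Field M=12, P=15: +12·20° lon, +15·10° lat → SW at lon 60°, lat 60°.
Square 5, 2: +5·2° lon, +2·1° lat → SW at lon 70°, lat 62°.
Subsquare u=20, t=19: +20·0.0833333° lon, +19·0.0416667° lat → SW at lon 71.6667°, lat 62.7917°.
Extended square 6, 6: +6·0.00833333° lon, +6·0.00416667° lat → SW at lon 71.7167°, lat 62.8167°.
Cell spans 0.00833333° lon × 0.00416667° lat. Centre is SW corner plus half of each.
latitude 62.81875, longitude 71.72083.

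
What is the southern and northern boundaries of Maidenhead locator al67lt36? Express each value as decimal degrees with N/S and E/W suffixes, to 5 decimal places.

27.81667° N, 27.82083° N

Field A=0, L=11: +0·20° lon, +11·10° lat → SW at lon -180°, lat 20°.
Square 6, 7: +6·2° lon, +7·1° lat → SW at lon -168°, lat 27°.
Subsquare l=11, t=19: +11·0.0833333° lon, +19·0.0416667° lat → SW at lon -167.083°, lat 27.7917°.
Extended square 3, 6: +3·0.00833333° lon, +6·0.00416667° lat → SW at lon -167.058°, lat 27.8167°.
Cell spans 0.00833333° lon × 0.00416667° lat.
south 27.81667° N, north 27.82083° N.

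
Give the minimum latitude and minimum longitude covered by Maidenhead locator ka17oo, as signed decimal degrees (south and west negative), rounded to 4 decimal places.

Field K=10, A=0: +10·20° lon, +0·10° lat → SW at lon 20°, lat -90°.
Square 1, 7: +1·2° lon, +7·1° lat → SW at lon 22°, lat -83°.
Subsquare o=14, o=14: +14·0.0833333° lon, +14·0.0416667° lat → SW at lon 23.1667°, lat -82.4167°.
latitude -82.4167, longitude 23.1667.

-82.4167, 23.1667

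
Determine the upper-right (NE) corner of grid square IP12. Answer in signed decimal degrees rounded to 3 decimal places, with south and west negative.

63.000, -16.000

Field I=8, P=15: +8·20° lon, +15·10° lat → SW at lon -20°, lat 60°.
Square 1, 2: +1·2° lon, +2·1° lat → SW at lon -18°, lat 62°.
Cell spans 2° lon × 1° lat. NE corner is SW corner plus one full cell.
latitude 63.000, longitude -16.000.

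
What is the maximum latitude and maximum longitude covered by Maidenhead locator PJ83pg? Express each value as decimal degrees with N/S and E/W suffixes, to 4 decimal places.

3.2917° N, 137.3333° E

Field P=15, J=9: +15·20° lon, +9·10° lat → SW at lon 120°, lat 0°.
Square 8, 3: +8·2° lon, +3·1° lat → SW at lon 136°, lat 3°.
Subsquare p=15, g=6: +15·0.0833333° lon, +6·0.0416667° lat → SW at lon 137.25°, lat 3.25°.
Cell spans 0.0833333° lon × 0.0416667° lat. NE corner is SW corner plus one full cell.
latitude 3.2917° N, longitude 137.3333° E.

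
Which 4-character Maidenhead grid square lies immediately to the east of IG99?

JG09

Longitude square 9; +1 → 10, wraps to 0, carry into field.
Longitude field I = 8; +1 → 9 = J.
The latitude characters are unchanged.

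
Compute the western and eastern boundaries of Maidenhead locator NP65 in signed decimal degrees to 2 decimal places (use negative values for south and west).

92.00, 94.00

Field N=13, P=15: +13·20° lon, +15·10° lat → SW at lon 80°, lat 60°.
Square 6, 5: +6·2° lon, +5·1° lat → SW at lon 92°, lat 65°.
Cell spans 2° lon × 1° lat.
west 92.00, east 94.00.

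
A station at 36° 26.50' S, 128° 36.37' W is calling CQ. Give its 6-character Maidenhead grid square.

Add 180° to longitude and 90° to latitude: 51.3938, 53.5583.
Field: 51.3938/20 → 2 → C, 53.5583/10 → 5 → F; chars CF.
Square: 11.3938/2 → 5, 3.5583/1 → 3; chars 53.
Subsquare: 1.3938/0.0833333 → 16 → q, 0.5583/0.0416667 → 13 → n; chars qn.

CF53qn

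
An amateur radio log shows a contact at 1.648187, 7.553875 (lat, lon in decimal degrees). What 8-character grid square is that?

JJ31sp65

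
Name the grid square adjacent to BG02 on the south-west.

Longitude square 0; −1 → -1, wraps to 9, carry into field.
Longitude field B = 1; −1 → 0 = A.
Latitude square 2; −1 → 1.

AG91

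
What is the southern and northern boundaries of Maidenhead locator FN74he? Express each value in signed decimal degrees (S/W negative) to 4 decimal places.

Field F=5, N=13: +5·20° lon, +13·10° lat → SW at lon -80°, lat 40°.
Square 7, 4: +7·2° lon, +4·1° lat → SW at lon -66°, lat 44°.
Subsquare h=7, e=4: +7·0.0833333° lon, +4·0.0416667° lat → SW at lon -65.4167°, lat 44.1667°.
Cell spans 0.0833333° lon × 0.0416667° lat.
south 44.1667, north 44.2083.

44.1667, 44.2083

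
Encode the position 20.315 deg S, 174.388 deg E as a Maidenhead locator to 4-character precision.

RG79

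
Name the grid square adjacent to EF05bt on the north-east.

EF05cu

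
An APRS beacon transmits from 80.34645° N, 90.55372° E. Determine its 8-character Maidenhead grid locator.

Add 180° to longitude and 90° to latitude: 270.55372, 170.34645.
Field: 270.55372/20 → 13 → N, 170.34645/10 → 17 → R; chars NR.
Square: 10.55372/2 → 5, 0.34645/1 → 0; chars 50.
Subsquare: 0.55372/0.0833333 → 6 → g, 0.34645/0.0416667 → 8 → i; chars gi.
Extended square: 0.05372/0.00833333 → 6, 0.01312/0.00416667 → 3; chars 63.

NR50gi63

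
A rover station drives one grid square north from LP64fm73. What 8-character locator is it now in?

Latitude extended square 3; +1 → 4.
The longitude characters are unchanged.

LP64fm74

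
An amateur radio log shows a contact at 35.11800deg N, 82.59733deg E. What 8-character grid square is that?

Shift to the Maidenhead origin (180°W, 90°S): lon 262.59733, lat 125.11800.
Field (20°×10°, letters A–R): 262.59733/20 → 13 → N, 125.11800/10 → 12 → M; chars NM.
Square (2°×1°, digits 0–9): 2.59733/2 → 1, 5.11800/1 → 5; chars 15.
Subsquare (5′×2.5′, letters a–x): 0.59733/0.0833333 → 7 → h, 0.11800/0.0416667 → 2 → c; chars hc.
Extended square (30″×15″, digits 0–9): 0.01400/0.00833333 → 1, 0.03467/0.00416667 → 8; chars 18.

NM15hc18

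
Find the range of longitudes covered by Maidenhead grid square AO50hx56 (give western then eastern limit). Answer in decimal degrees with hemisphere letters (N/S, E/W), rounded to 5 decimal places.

169.37500° W, 169.36667° W

Field A=0, O=14: +0·20° lon, +14·10° lat → SW at lon -180°, lat 50°.
Square 5, 0: +5·2° lon, +0·1° lat → SW at lon -170°, lat 50°.
Subsquare h=7, x=23: +7·0.0833333° lon, +23·0.0416667° lat → SW at lon -169.417°, lat 50.9583°.
Extended square 5, 6: +5·0.00833333° lon, +6·0.00416667° lat → SW at lon -169.375°, lat 50.9833°.
Cell spans 0.00833333° lon × 0.00416667° lat.
west 169.37500° W, east 169.36667° W.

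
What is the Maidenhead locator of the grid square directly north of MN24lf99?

MN24lg90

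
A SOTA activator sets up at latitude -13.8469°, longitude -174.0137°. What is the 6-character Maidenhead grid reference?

AH26xd

Add 180° to longitude and 90° to latitude: 5.9863, 76.1531.
Field: 5.9863/20 → 0 → A, 76.1531/10 → 7 → H; chars AH.
Square: 5.9863/2 → 2, 6.1531/1 → 6; chars 26.
Subsquare: 1.9863/0.0833333 → 23 → x, 0.1531/0.0416667 → 3 → d; chars xd.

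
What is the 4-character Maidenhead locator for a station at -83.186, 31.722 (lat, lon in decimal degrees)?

Offset from 180°W / 90°S: lon 211.72°, lat 6.81°.
Field: lon ⌊211.72/20⌋ = 10 → K; lat ⌊6.81/10⌋ = 0 → A.
Square: lon ⌊11.72/2⌋ = 5; lat ⌊6.81/1⌋ = 6.

KA56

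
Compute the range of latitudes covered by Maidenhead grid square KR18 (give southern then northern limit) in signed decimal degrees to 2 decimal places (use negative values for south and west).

Field K=10, R=17: +10·20° lon, +17·10° lat → SW at lon 20°, lat 80°.
Square 1, 8: +1·2° lon, +8·1° lat → SW at lon 22°, lat 88°.
Cell spans 2° lon × 1° lat.
south 88.00, north 89.00.

88.00, 89.00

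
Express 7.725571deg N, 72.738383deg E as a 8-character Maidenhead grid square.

MJ67ir84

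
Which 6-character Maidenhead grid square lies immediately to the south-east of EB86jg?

Longitude subsquare j = 9; +1 → 10 = k.
Latitude subsquare g = 6; −1 → 5 = f.

EB86kf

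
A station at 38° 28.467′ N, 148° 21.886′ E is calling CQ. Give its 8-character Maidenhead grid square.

Add 180° to longitude and 90° to latitude: 328.36477, 128.47445.
Field: 328.36477/20 → 16 → Q, 128.47445/10 → 12 → M; chars QM.
Square: 8.36477/2 → 4, 8.47445/1 → 8; chars 48.
Subsquare: 0.36477/0.0833333 → 4 → e, 0.47445/0.0416667 → 11 → l; chars el.
Extended square: 0.03143/0.00833333 → 3, 0.01612/0.00416667 → 3; chars 33.

QM48el33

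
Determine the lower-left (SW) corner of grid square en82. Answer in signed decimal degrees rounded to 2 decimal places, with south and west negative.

42.00, -84.00

Field E=4, N=13: +4·20° lon, +13·10° lat → SW at lon -100°, lat 40°.
Square 8, 2: +8·2° lon, +2·1° lat → SW at lon -84°, lat 42°.
latitude 42.00, longitude -84.00.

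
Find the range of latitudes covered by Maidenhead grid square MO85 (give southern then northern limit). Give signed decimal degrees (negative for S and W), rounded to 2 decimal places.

55.00, 56.00

Field M=12, O=14: +12·20° lon, +14·10° lat → SW at lon 60°, lat 50°.
Square 8, 5: +8·2° lon, +5·1° lat → SW at lon 76°, lat 55°.
Cell spans 2° lon × 1° lat.
south 55.00, north 56.00.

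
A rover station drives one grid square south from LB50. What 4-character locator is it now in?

Latitude square 0; −1 → -1, wraps to 9, carry into field.
Latitude field B = 1; −1 → 0 = A.
The longitude characters are unchanged.

LA59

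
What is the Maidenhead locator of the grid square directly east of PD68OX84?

PD68ox94

Longitude extended square 8; +1 → 9.
The latitude characters are unchanged.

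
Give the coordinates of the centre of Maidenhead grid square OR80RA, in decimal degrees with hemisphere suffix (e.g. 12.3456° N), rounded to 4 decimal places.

80.0208° N, 117.4583° E

Field O=14, R=17: +14·20° lon, +17·10° lat → SW at lon 100°, lat 80°.
Square 8, 0: +8·2° lon, +0·1° lat → SW at lon 116°, lat 80°.
Subsquare r=17, a=0: +17·0.0833333° lon, +0·0.0416667° lat → SW at lon 117.417°, lat 80°.
Cell spans 0.0833333° lon × 0.0416667° lat. Centre is SW corner plus half of each.
latitude 80.0208° N, longitude 117.4583° E.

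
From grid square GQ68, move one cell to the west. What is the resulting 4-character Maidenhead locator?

Longitude square 6; −1 → 5.
The latitude characters are unchanged.

GQ58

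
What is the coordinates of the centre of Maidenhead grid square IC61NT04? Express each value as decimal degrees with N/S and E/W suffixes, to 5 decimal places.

68.18958° S, 6.91250° W

Field I=8, C=2: +8·20° lon, +2·10° lat → SW at lon -20°, lat -70°.
Square 6, 1: +6·2° lon, +1·1° lat → SW at lon -8°, lat -69°.
Subsquare n=13, t=19: +13·0.0833333° lon, +19·0.0416667° lat → SW at lon -6.91667°, lat -68.2083°.
Extended square 0, 4: +0·0.00833333° lon, +4·0.00416667° lat → SW at lon -6.91667°, lat -68.1917°.
Cell spans 0.00833333° lon × 0.00416667° lat. Centre is SW corner plus half of each.
latitude 68.18958° S, longitude 6.91250° W.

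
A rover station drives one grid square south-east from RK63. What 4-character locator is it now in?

RK72

Longitude square 6; +1 → 7.
Latitude square 3; −1 → 2.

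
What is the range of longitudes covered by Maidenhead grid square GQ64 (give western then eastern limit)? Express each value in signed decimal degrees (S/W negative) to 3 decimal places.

Field G=6, Q=16: +6·20° lon, +16·10° lat → SW at lon -60°, lat 70°.
Square 6, 4: +6·2° lon, +4·1° lat → SW at lon -48°, lat 74°.
Cell spans 2° lon × 1° lat.
west -48.000, east -46.000.

-48.000, -46.000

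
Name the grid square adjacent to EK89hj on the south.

Latitude subsquare j = 9; −1 → 8 = i.
The longitude characters are unchanged.

EK89hi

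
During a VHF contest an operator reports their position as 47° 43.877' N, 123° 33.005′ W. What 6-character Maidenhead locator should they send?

Offset from 180°W / 90°S: lon 56.4499°, lat 137.7313°.
Field: lon ⌊56.4499/20⌋ = 2 → C; lat ⌊137.7313/10⌋ = 13 → N.
Square: lon ⌊16.4499/2⌋ = 8; lat ⌊7.7313/1⌋ = 7.
Subsquare: lon ⌊0.4499/0.0833333⌋ = 5 → f; lat ⌊0.7313/0.0416667⌋ = 17 → r.

CN87fr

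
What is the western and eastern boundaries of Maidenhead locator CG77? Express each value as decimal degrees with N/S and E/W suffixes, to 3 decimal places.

126.000° W, 124.000° W

Field C=2, G=6: +2·20° lon, +6·10° lat → SW at lon -140°, lat -30°.
Square 7, 7: +7·2° lon, +7·1° lat → SW at lon -126°, lat -23°.
Cell spans 2° lon × 1° lat.
west 126.000° W, east 124.000° W.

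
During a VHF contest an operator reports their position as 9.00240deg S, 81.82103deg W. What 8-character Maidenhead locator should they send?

EI90cx19

Shift to the Maidenhead origin (180°W, 90°S): lon 98.17897, lat 80.99760.
Field: lon ⌊98.17897/20⌋ = 4 → E; lat ⌊80.99760/10⌋ = 8 → I.
Square: lon ⌊18.17897/2⌋ = 9; lat ⌊0.99760/1⌋ = 0.
Subsquare: lon ⌊0.17897/0.0833333⌋ = 2 → c; lat ⌊0.99760/0.0416667⌋ = 23 → x.
Extended square: lon ⌊0.01230/0.00833333⌋ = 1; lat ⌊0.03927/0.00416667⌋ = 9.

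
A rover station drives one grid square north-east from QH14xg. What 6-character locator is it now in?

Longitude subsquare x = 23; +1 → 24, wraps to 0 = a, carry into square.
Longitude square 1; +1 → 2.
Latitude subsquare g = 6; +1 → 7 = h.

QH24ah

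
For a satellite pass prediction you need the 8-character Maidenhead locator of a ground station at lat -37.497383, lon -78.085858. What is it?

FF02wm90

Offset from 180°W / 90°S: lon 101.91414°, lat 52.50262°.
Field: 101.91414/20 → 5 → F, 52.50262/10 → 5 → F; chars FF.
Square: 1.91414/2 → 0, 2.50262/1 → 2; chars 02.
Subsquare: 1.91414/0.0833333 → 22 → w, 0.50262/0.0416667 → 12 → m; chars wm.
Extended square: 0.08081/0.00833333 → 9, 0.00262/0.00416667 → 0; chars 90.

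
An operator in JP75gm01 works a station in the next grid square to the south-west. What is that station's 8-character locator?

JP75fm90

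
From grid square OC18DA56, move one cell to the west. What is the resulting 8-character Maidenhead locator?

OC18da46

Longitude extended square 5; −1 → 4.
The latitude characters are unchanged.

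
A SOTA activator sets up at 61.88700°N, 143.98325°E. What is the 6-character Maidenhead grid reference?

QP11xv

Shift to the Maidenhead origin (180°W, 90°S): lon 323.9832, lat 151.8870.
Field (20°×10°, letters A–R): lon ⌊323.9832/20⌋ = 16 → Q; lat ⌊151.8870/10⌋ = 15 → P.
Square (2°×1°, digits 0–9): lon ⌊3.9832/2⌋ = 1; lat ⌊1.8870/1⌋ = 1.
Subsquare (5′×2.5′, letters a–x): lon ⌊1.9832/0.0833333⌋ = 23 → x; lat ⌊0.8870/0.0416667⌋ = 21 → v.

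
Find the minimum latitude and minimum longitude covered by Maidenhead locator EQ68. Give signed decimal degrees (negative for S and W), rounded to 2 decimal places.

78.00, -88.00

Field E=4, Q=16: +4·20° lon, +16·10° lat → SW at lon -100°, lat 70°.
Square 6, 8: +6·2° lon, +8·1° lat → SW at lon -88°, lat 78°.
latitude 78.00, longitude -88.00.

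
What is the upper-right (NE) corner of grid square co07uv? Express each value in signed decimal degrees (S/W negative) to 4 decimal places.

57.9167, -138.2500

Field C=2, O=14: +2·20° lon, +14·10° lat → SW at lon -140°, lat 50°.
Square 0, 7: +0·2° lon, +7·1° lat → SW at lon -140°, lat 57°.
Subsquare u=20, v=21: +20·0.0833333° lon, +21·0.0416667° lat → SW at lon -138.333°, lat 57.875°.
Cell spans 0.0833333° lon × 0.0416667° lat. NE corner is SW corner plus one full cell.
latitude 57.9167, longitude -138.2500.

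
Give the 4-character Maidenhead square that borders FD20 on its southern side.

FC29

Latitude square 0; −1 → -1, wraps to 9, carry into field.
Latitude field D = 3; −1 → 2 = C.
The longitude characters are unchanged.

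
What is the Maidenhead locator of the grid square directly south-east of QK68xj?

Longitude subsquare x = 23; +1 → 24, wraps to 0 = a, carry into square.
Longitude square 6; +1 → 7.
Latitude subsquare j = 9; −1 → 8 = i.

QK78ai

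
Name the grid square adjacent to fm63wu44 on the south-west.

FM63wu33

Longitude extended square 4; −1 → 3.
Latitude extended square 4; −1 → 3.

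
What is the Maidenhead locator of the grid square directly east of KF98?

LF08

Longitude square 9; +1 → 10, wraps to 0, carry into field.
Longitude field K = 10; +1 → 11 = L.
The latitude characters are unchanged.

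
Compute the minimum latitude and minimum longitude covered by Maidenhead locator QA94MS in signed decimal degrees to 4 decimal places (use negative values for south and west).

Field Q=16, A=0: +16·20° lon, +0·10° lat → SW at lon 140°, lat -90°.
Square 9, 4: +9·2° lon, +4·1° lat → SW at lon 158°, lat -86°.
Subsquare m=12, s=18: +12·0.0833333° lon, +18·0.0416667° lat → SW at lon 159°, lat -85.25°.
latitude -85.2500, longitude 159.0000.

-85.2500, 159.0000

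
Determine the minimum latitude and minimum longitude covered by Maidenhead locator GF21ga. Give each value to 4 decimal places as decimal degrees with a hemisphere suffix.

Field G=6, F=5: +6·20° lon, +5·10° lat → SW at lon -60°, lat -40°.
Square 2, 1: +2·2° lon, +1·1° lat → SW at lon -56°, lat -39°.
Subsquare g=6, a=0: +6·0.0833333° lon, +0·0.0416667° lat → SW at lon -55.5°, lat -39°.
latitude 39.0000° S, longitude 55.5000° W.

39.0000° S, 55.5000° W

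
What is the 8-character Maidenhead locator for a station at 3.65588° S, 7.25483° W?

II66ii92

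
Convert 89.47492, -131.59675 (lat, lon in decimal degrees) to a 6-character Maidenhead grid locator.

Shift to the Maidenhead origin (180°W, 90°S): lon 48.4033, lat 179.4749.
Field: 48.4033/20 → 2 → C, 179.4749/10 → 17 → R; chars CR.
Square: 8.4033/2 → 4, 9.4749/1 → 9; chars 49.
Subsquare: 0.4033/0.0833333 → 4 → e, 0.4749/0.0416667 → 11 → l; chars el.

CR49el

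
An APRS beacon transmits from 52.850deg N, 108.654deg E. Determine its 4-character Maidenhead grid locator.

Offset from 180°W / 90°S: lon 288.65°, lat 142.85°.
Field: lon ⌊288.65/20⌋ = 14 → O; lat ⌊142.85/10⌋ = 14 → O.
Square: lon ⌊8.65/2⌋ = 4; lat ⌊2.85/1⌋ = 2.

OO42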